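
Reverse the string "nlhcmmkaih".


Input: nlhcmmkaih
Reading characters right to left:
  Position 9: 'h'
  Position 8: 'i'
  Position 7: 'a'
  Position 6: 'k'
  Position 5: 'm'
  Position 4: 'm'
  Position 3: 'c'
  Position 2: 'h'
  Position 1: 'l'
  Position 0: 'n'
Reversed: hiakmmchln

hiakmmchln


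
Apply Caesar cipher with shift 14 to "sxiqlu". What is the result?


Caesar cipher: shift "sxiqlu" by 14
  's' (pos 18) + 14 = pos 6 = 'g'
  'x' (pos 23) + 14 = pos 11 = 'l'
  'i' (pos 8) + 14 = pos 22 = 'w'
  'q' (pos 16) + 14 = pos 4 = 'e'
  'l' (pos 11) + 14 = pos 25 = 'z'
  'u' (pos 20) + 14 = pos 8 = 'i'
Result: glwezi

glwezi


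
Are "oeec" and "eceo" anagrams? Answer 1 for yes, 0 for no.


Strings: "oeec", "eceo"
Sorted first:  ceeo
Sorted second: ceeo
Sorted forms match => anagrams

1


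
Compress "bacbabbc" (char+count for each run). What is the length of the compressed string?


Input: bacbabbc
Runs:
  'b' x 1 => "b1"
  'a' x 1 => "a1"
  'c' x 1 => "c1"
  'b' x 1 => "b1"
  'a' x 1 => "a1"
  'b' x 2 => "b2"
  'c' x 1 => "c1"
Compressed: "b1a1c1b1a1b2c1"
Compressed length: 14

14


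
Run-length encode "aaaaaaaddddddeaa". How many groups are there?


Input: aaaaaaaddddddeaa
Scanning for consecutive runs:
  Group 1: 'a' x 7 (positions 0-6)
  Group 2: 'd' x 6 (positions 7-12)
  Group 3: 'e' x 1 (positions 13-13)
  Group 4: 'a' x 2 (positions 14-15)
Total groups: 4

4


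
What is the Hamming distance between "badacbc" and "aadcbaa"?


Comparing "badacbc" and "aadcbaa" position by position:
  Position 0: 'b' vs 'a' => differ
  Position 1: 'a' vs 'a' => same
  Position 2: 'd' vs 'd' => same
  Position 3: 'a' vs 'c' => differ
  Position 4: 'c' vs 'b' => differ
  Position 5: 'b' vs 'a' => differ
  Position 6: 'c' vs 'a' => differ
Total differences (Hamming distance): 5

5


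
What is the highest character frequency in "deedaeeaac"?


Input: deedaeeaac
Character counts:
  'a': 3
  'c': 1
  'd': 2
  'e': 4
Maximum frequency: 4

4


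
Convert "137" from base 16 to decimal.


Input: "137" in base 16
Positional expansion:
  Digit '1' (value 1) x 16^2 = 256
  Digit '3' (value 3) x 16^1 = 48
  Digit '7' (value 7) x 16^0 = 7
Sum = 311

311


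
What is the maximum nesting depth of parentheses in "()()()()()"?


Input: "()()()()()"
Tracking depth:
  Position 0 '(': depth becomes 1
  Position 1 ')': depth becomes 0
  Position 2 '(': depth becomes 1
  Position 3 ')': depth becomes 0
  Position 4 '(': depth becomes 1
  Position 5 ')': depth becomes 0
  Position 6 '(': depth becomes 1
  Position 7 ')': depth becomes 0
  Position 8 '(': depth becomes 1
  Position 9 ')': depth becomes 0
Maximum depth reached: 1

1


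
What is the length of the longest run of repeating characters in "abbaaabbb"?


Input: "abbaaabbb"
Scanning for longest run:
  Position 1 ('b'): new char, reset run to 1
  Position 2 ('b'): continues run of 'b', length=2
  Position 3 ('a'): new char, reset run to 1
  Position 4 ('a'): continues run of 'a', length=2
  Position 5 ('a'): continues run of 'a', length=3
  Position 6 ('b'): new char, reset run to 1
  Position 7 ('b'): continues run of 'b', length=2
  Position 8 ('b'): continues run of 'b', length=3
Longest run: 'a' with length 3

3


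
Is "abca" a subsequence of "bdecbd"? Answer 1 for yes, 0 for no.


Check if "abca" is a subsequence of "bdecbd"
Greedy scan:
  Position 0 ('b'): no match needed
  Position 1 ('d'): no match needed
  Position 2 ('e'): no match needed
  Position 3 ('c'): no match needed
  Position 4 ('b'): no match needed
  Position 5 ('d'): no match needed
Only matched 0/4 characters => not a subsequence

0


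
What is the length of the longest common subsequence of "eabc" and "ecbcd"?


LCS of "eabc" and "ecbcd"
DP table:
           e    c    b    c    d
      0    0    0    0    0    0
  e   0    1    1    1    1    1
  a   0    1    1    1    1    1
  b   0    1    1    2    2    2
  c   0    1    2    2    3    3
LCS length = dp[4][5] = 3

3


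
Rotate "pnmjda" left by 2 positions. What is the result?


Input: "pnmjda", rotate left by 2
First 2 characters: "pn"
Remaining characters: "mjda"
Concatenate remaining + first: "mjda" + "pn" = "mjdapn"

mjdapn


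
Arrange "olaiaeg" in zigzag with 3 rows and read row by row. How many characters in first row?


Zigzag "olaiaeg" into 3 rows:
Placing characters:
  'o' => row 0
  'l' => row 1
  'a' => row 2
  'i' => row 1
  'a' => row 0
  'e' => row 1
  'g' => row 2
Rows:
  Row 0: "oa"
  Row 1: "lie"
  Row 2: "ag"
First row length: 2

2


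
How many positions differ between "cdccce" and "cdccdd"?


Comparing "cdccce" and "cdccdd" position by position:
  Position 0: 'c' vs 'c' => same
  Position 1: 'd' vs 'd' => same
  Position 2: 'c' vs 'c' => same
  Position 3: 'c' vs 'c' => same
  Position 4: 'c' vs 'd' => DIFFER
  Position 5: 'e' vs 'd' => DIFFER
Positions that differ: 2

2


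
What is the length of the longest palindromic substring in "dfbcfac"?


Input: "dfbcfac"
Checking substrings for palindromes:
  No multi-char palindromic substrings found
Longest palindromic substring: "d" with length 1

1


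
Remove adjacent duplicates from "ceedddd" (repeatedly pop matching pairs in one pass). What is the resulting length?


Input: ceedddd
Stack-based adjacent duplicate removal:
  Read 'c': push. Stack: c
  Read 'e': push. Stack: ce
  Read 'e': matches stack top 'e' => pop. Stack: c
  Read 'd': push. Stack: cd
  Read 'd': matches stack top 'd' => pop. Stack: c
  Read 'd': push. Stack: cd
  Read 'd': matches stack top 'd' => pop. Stack: c
Final stack: "c" (length 1)

1


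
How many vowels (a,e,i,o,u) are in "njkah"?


Input: njkah
Checking each character:
  'n' at position 0: consonant
  'j' at position 1: consonant
  'k' at position 2: consonant
  'a' at position 3: vowel (running total: 1)
  'h' at position 4: consonant
Total vowels: 1

1


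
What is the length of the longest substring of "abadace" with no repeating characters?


Input: "abadace"
Sliding window (track last position of each char):
  Position 0 ('a'): window [0,0] length 1 -- new best
  Position 1 ('b'): window [0,1] length 2 -- new best
  Position 2 ('a'): repeat (last at 0), move window start to 1
  Position 2 ('a'): window [1,2] length 2
  Position 3 ('d'): window [1,3] length 3 -- new best
  Position 4 ('a'): repeat (last at 2), move window start to 3
  Position 4 ('a'): window [3,4] length 2
  Position 5 ('c'): window [3,5] length 3
  Position 6 ('e'): window [3,6] length 4 -- new best
Longest substring with no repeats: "dace" with length 4

4


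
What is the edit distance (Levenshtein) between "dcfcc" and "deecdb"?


Computing edit distance: "dcfcc" -> "deecdb"
DP table:
           d    e    e    c    d    b
      0    1    2    3    4    5    6
  d   1    0    1    2    3    4    5
  c   2    1    1    2    2    3    4
  f   3    2    2    2    3    3    4
  c   4    3    3    3    2    3    4
  c   5    4    4    4    3    3    4
Edit distance = dp[5][6] = 4

4


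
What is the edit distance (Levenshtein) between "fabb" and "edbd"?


Computing edit distance: "fabb" -> "edbd"
DP table:
           e    d    b    d
      0    1    2    3    4
  f   1    1    2    3    4
  a   2    2    2    3    4
  b   3    3    3    2    3
  b   4    4    4    3    3
Edit distance = dp[4][4] = 3

3


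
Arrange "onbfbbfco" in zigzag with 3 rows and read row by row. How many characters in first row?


Zigzag "onbfbbfco" into 3 rows:
Placing characters:
  'o' => row 0
  'n' => row 1
  'b' => row 2
  'f' => row 1
  'b' => row 0
  'b' => row 1
  'f' => row 2
  'c' => row 1
  'o' => row 0
Rows:
  Row 0: "obo"
  Row 1: "nfbc"
  Row 2: "bf"
First row length: 3

3


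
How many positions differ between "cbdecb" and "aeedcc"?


Comparing "cbdecb" and "aeedcc" position by position:
  Position 0: 'c' vs 'a' => DIFFER
  Position 1: 'b' vs 'e' => DIFFER
  Position 2: 'd' vs 'e' => DIFFER
  Position 3: 'e' vs 'd' => DIFFER
  Position 4: 'c' vs 'c' => same
  Position 5: 'b' vs 'c' => DIFFER
Positions that differ: 5

5


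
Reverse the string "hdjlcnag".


Input: hdjlcnag
Reading characters right to left:
  Position 7: 'g'
  Position 6: 'a'
  Position 5: 'n'
  Position 4: 'c'
  Position 3: 'l'
  Position 2: 'j'
  Position 1: 'd'
  Position 0: 'h'
Reversed: gancljdh

gancljdh


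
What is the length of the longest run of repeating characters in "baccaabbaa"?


Input: "baccaabbaa"
Scanning for longest run:
  Position 1 ('a'): new char, reset run to 1
  Position 2 ('c'): new char, reset run to 1
  Position 3 ('c'): continues run of 'c', length=2
  Position 4 ('a'): new char, reset run to 1
  Position 5 ('a'): continues run of 'a', length=2
  Position 6 ('b'): new char, reset run to 1
  Position 7 ('b'): continues run of 'b', length=2
  Position 8 ('a'): new char, reset run to 1
  Position 9 ('a'): continues run of 'a', length=2
Longest run: 'c' with length 2

2


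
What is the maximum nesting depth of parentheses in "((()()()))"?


Input: "((()()()))"
Tracking depth:
  Position 0 '(': depth becomes 1
  Position 1 '(': depth becomes 2
  Position 2 '(': depth becomes 3
  Position 3 ')': depth becomes 2
  Position 4 '(': depth becomes 3
  Position 5 ')': depth becomes 2
  Position 6 '(': depth becomes 3
  Position 7 ')': depth becomes 2
  Position 8 ')': depth becomes 1
  Position 9 ')': depth becomes 0
Maximum depth reached: 3

3


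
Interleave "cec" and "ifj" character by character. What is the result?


Interleaving "cec" and "ifj":
  Position 0: 'c' from first, 'i' from second => "ci"
  Position 1: 'e' from first, 'f' from second => "ef"
  Position 2: 'c' from first, 'j' from second => "cj"
Result: ciefcj

ciefcj


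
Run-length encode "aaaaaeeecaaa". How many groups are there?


Input: aaaaaeeecaaa
Scanning for consecutive runs:
  Group 1: 'a' x 5 (positions 0-4)
  Group 2: 'e' x 3 (positions 5-7)
  Group 3: 'c' x 1 (positions 8-8)
  Group 4: 'a' x 3 (positions 9-11)
Total groups: 4

4


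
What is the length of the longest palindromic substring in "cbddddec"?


Input: "cbddddec"
Checking substrings for palindromes:
  [2:6] "dddd" (len 4) => palindrome
  [2:5] "ddd" (len 3) => palindrome
  [3:6] "ddd" (len 3) => palindrome
  [2:4] "dd" (len 2) => palindrome
  [3:5] "dd" (len 2) => palindrome
  [4:6] "dd" (len 2) => palindrome
Longest palindromic substring: "dddd" with length 4

4


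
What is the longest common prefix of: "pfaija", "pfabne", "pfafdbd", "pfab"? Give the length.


Words: pfaija, pfabne, pfafdbd, pfab
  Position 0: all 'p' => match
  Position 1: all 'f' => match
  Position 2: all 'a' => match
  Position 3: ('i', 'b', 'f', 'b') => mismatch, stop
LCP = "pfa" (length 3)

3


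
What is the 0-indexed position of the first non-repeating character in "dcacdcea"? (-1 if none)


Input: dcacdcea
Character frequencies:
  'a': 2
  'c': 3
  'd': 2
  'e': 1
Scanning left to right for freq == 1:
  Position 0 ('d'): freq=2, skip
  Position 1 ('c'): freq=3, skip
  Position 2 ('a'): freq=2, skip
  Position 3 ('c'): freq=3, skip
  Position 4 ('d'): freq=2, skip
  Position 5 ('c'): freq=3, skip
  Position 6 ('e'): unique! => answer = 6

6


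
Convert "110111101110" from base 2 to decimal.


Input: "110111101110" in base 2
Positional expansion:
  Digit '1' (value 1) x 2^11 = 2048
  Digit '1' (value 1) x 2^10 = 1024
  Digit '0' (value 0) x 2^9 = 0
  Digit '1' (value 1) x 2^8 = 256
  Digit '1' (value 1) x 2^7 = 128
  Digit '1' (value 1) x 2^6 = 64
  Digit '1' (value 1) x 2^5 = 32
  Digit '0' (value 0) x 2^4 = 0
  Digit '1' (value 1) x 2^3 = 8
  Digit '1' (value 1) x 2^2 = 4
  Digit '1' (value 1) x 2^1 = 2
  Digit '0' (value 0) x 2^0 = 0
Sum = 3566

3566


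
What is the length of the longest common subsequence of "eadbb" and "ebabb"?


LCS of "eadbb" and "ebabb"
DP table:
           e    b    a    b    b
      0    0    0    0    0    0
  e   0    1    1    1    1    1
  a   0    1    1    2    2    2
  d   0    1    1    2    2    2
  b   0    1    2    2    3    3
  b   0    1    2    2    3    4
LCS length = dp[5][5] = 4

4


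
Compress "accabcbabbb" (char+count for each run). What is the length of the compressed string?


Input: accabcbabbb
Runs:
  'a' x 1 => "a1"
  'c' x 2 => "c2"
  'a' x 1 => "a1"
  'b' x 1 => "b1"
  'c' x 1 => "c1"
  'b' x 1 => "b1"
  'a' x 1 => "a1"
  'b' x 3 => "b3"
Compressed: "a1c2a1b1c1b1a1b3"
Compressed length: 16

16


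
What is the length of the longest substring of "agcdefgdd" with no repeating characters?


Input: "agcdefgdd"
Sliding window (track last position of each char):
  Position 0 ('a'): window [0,0] length 1 -- new best
  Position 1 ('g'): window [0,1] length 2 -- new best
  Position 2 ('c'): window [0,2] length 3 -- new best
  Position 3 ('d'): window [0,3] length 4 -- new best
  Position 4 ('e'): window [0,4] length 5 -- new best
  Position 5 ('f'): window [0,5] length 6 -- new best
  Position 6 ('g'): repeat (last at 1), move window start to 2
  Position 6 ('g'): window [2,6] length 5
  Position 7 ('d'): repeat (last at 3), move window start to 4
  Position 7 ('d'): window [4,7] length 4
  Position 8 ('d'): repeat (last at 7), move window start to 8
  Position 8 ('d'): window [8,8] length 1
Longest substring with no repeats: "agcdef" with length 6

6


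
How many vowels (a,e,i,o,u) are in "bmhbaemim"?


Input: bmhbaemim
Checking each character:
  'b' at position 0: consonant
  'm' at position 1: consonant
  'h' at position 2: consonant
  'b' at position 3: consonant
  'a' at position 4: vowel (running total: 1)
  'e' at position 5: vowel (running total: 2)
  'm' at position 6: consonant
  'i' at position 7: vowel (running total: 3)
  'm' at position 8: consonant
Total vowels: 3

3


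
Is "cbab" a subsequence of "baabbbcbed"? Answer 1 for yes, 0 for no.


Check if "cbab" is a subsequence of "baabbbcbed"
Greedy scan:
  Position 0 ('b'): no match needed
  Position 1 ('a'): no match needed
  Position 2 ('a'): no match needed
  Position 3 ('b'): no match needed
  Position 4 ('b'): no match needed
  Position 5 ('b'): no match needed
  Position 6 ('c'): matches sub[0] = 'c'
  Position 7 ('b'): matches sub[1] = 'b'
  Position 8 ('e'): no match needed
  Position 9 ('d'): no match needed
Only matched 2/4 characters => not a subsequence

0


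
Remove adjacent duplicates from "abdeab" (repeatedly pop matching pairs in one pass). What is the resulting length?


Input: abdeab
Stack-based adjacent duplicate removal:
  Read 'a': push. Stack: a
  Read 'b': push. Stack: ab
  Read 'd': push. Stack: abd
  Read 'e': push. Stack: abde
  Read 'a': push. Stack: abdea
  Read 'b': push. Stack: abdeab
Final stack: "abdeab" (length 6)

6


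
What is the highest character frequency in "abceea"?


Input: abceea
Character counts:
  'a': 2
  'b': 1
  'c': 1
  'e': 2
Maximum frequency: 2

2


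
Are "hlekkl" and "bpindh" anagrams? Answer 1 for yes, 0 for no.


Strings: "hlekkl", "bpindh"
Sorted first:  ehkkll
Sorted second: bdhinp
Differ at position 0: 'e' vs 'b' => not anagrams

0


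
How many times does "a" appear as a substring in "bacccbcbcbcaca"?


Searching for "a" in "bacccbcbcbcaca"
Scanning each position:
  Position 0: "b" => no
  Position 1: "a" => MATCH
  Position 2: "c" => no
  Position 3: "c" => no
  Position 4: "c" => no
  Position 5: "b" => no
  Position 6: "c" => no
  Position 7: "b" => no
  Position 8: "c" => no
  Position 9: "b" => no
  Position 10: "c" => no
  Position 11: "a" => MATCH
  Position 12: "c" => no
  Position 13: "a" => MATCH
Total occurrences: 3

3


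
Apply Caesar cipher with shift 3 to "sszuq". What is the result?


Caesar cipher: shift "sszuq" by 3
  's' (pos 18) + 3 = pos 21 = 'v'
  's' (pos 18) + 3 = pos 21 = 'v'
  'z' (pos 25) + 3 = pos 2 = 'c'
  'u' (pos 20) + 3 = pos 23 = 'x'
  'q' (pos 16) + 3 = pos 19 = 't'
Result: vvcxt

vvcxt


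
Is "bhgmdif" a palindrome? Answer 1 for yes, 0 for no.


Input: bhgmdif
Reversed: fidmghb
  Compare pos 0 ('b') with pos 6 ('f'): MISMATCH
  Compare pos 1 ('h') with pos 5 ('i'): MISMATCH
  Compare pos 2 ('g') with pos 4 ('d'): MISMATCH
Result: not a palindrome

0


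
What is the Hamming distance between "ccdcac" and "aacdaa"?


Comparing "ccdcac" and "aacdaa" position by position:
  Position 0: 'c' vs 'a' => differ
  Position 1: 'c' vs 'a' => differ
  Position 2: 'd' vs 'c' => differ
  Position 3: 'c' vs 'd' => differ
  Position 4: 'a' vs 'a' => same
  Position 5: 'c' vs 'a' => differ
Total differences (Hamming distance): 5

5


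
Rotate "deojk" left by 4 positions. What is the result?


Input: "deojk", rotate left by 4
First 4 characters: "deoj"
Remaining characters: "k"
Concatenate remaining + first: "k" + "deoj" = "kdeoj"

kdeoj


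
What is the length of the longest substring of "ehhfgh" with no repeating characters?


Input: "ehhfgh"
Sliding window (track last position of each char):
  Position 0 ('e'): window [0,0] length 1 -- new best
  Position 1 ('h'): window [0,1] length 2 -- new best
  Position 2 ('h'): repeat (last at 1), move window start to 2
  Position 2 ('h'): window [2,2] length 1
  Position 3 ('f'): window [2,3] length 2
  Position 4 ('g'): window [2,4] length 3 -- new best
  Position 5 ('h'): repeat (last at 2), move window start to 3
  Position 5 ('h'): window [3,5] length 3
Longest substring with no repeats: "hfg" with length 3

3


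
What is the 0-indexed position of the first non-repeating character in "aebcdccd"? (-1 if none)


Input: aebcdccd
Character frequencies:
  'a': 1
  'b': 1
  'c': 3
  'd': 2
  'e': 1
Scanning left to right for freq == 1:
  Position 0 ('a'): unique! => answer = 0

0


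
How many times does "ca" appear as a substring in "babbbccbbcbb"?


Searching for "ca" in "babbbccbbcbb"
Scanning each position:
  Position 0: "ba" => no
  Position 1: "ab" => no
  Position 2: "bb" => no
  Position 3: "bb" => no
  Position 4: "bc" => no
  Position 5: "cc" => no
  Position 6: "cb" => no
  Position 7: "bb" => no
  Position 8: "bc" => no
  Position 9: "cb" => no
  Position 10: "bb" => no
Total occurrences: 0

0


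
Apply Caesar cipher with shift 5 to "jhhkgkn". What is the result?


Caesar cipher: shift "jhhkgkn" by 5
  'j' (pos 9) + 5 = pos 14 = 'o'
  'h' (pos 7) + 5 = pos 12 = 'm'
  'h' (pos 7) + 5 = pos 12 = 'm'
  'k' (pos 10) + 5 = pos 15 = 'p'
  'g' (pos 6) + 5 = pos 11 = 'l'
  'k' (pos 10) + 5 = pos 15 = 'p'
  'n' (pos 13) + 5 = pos 18 = 's'
Result: ommplps

ommplps


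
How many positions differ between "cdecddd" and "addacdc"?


Comparing "cdecddd" and "addacdc" position by position:
  Position 0: 'c' vs 'a' => DIFFER
  Position 1: 'd' vs 'd' => same
  Position 2: 'e' vs 'd' => DIFFER
  Position 3: 'c' vs 'a' => DIFFER
  Position 4: 'd' vs 'c' => DIFFER
  Position 5: 'd' vs 'd' => same
  Position 6: 'd' vs 'c' => DIFFER
Positions that differ: 5

5


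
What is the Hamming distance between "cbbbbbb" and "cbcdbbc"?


Comparing "cbbbbbb" and "cbcdbbc" position by position:
  Position 0: 'c' vs 'c' => same
  Position 1: 'b' vs 'b' => same
  Position 2: 'b' vs 'c' => differ
  Position 3: 'b' vs 'd' => differ
  Position 4: 'b' vs 'b' => same
  Position 5: 'b' vs 'b' => same
  Position 6: 'b' vs 'c' => differ
Total differences (Hamming distance): 3

3


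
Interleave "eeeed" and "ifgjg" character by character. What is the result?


Interleaving "eeeed" and "ifgjg":
  Position 0: 'e' from first, 'i' from second => "ei"
  Position 1: 'e' from first, 'f' from second => "ef"
  Position 2: 'e' from first, 'g' from second => "eg"
  Position 3: 'e' from first, 'j' from second => "ej"
  Position 4: 'd' from first, 'g' from second => "dg"
Result: eiefegejdg

eiefegejdg


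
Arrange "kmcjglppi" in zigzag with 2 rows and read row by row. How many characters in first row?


Zigzag "kmcjglppi" into 2 rows:
Placing characters:
  'k' => row 0
  'm' => row 1
  'c' => row 0
  'j' => row 1
  'g' => row 0
  'l' => row 1
  'p' => row 0
  'p' => row 1
  'i' => row 0
Rows:
  Row 0: "kcgpi"
  Row 1: "mjlp"
First row length: 5

5


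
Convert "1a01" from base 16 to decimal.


Input: "1a01" in base 16
Positional expansion:
  Digit '1' (value 1) x 16^3 = 4096
  Digit 'a' (value 10) x 16^2 = 2560
  Digit '0' (value 0) x 16^1 = 0
  Digit '1' (value 1) x 16^0 = 1
Sum = 6657

6657


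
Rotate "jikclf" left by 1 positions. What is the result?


Input: "jikclf", rotate left by 1
First 1 characters: "j"
Remaining characters: "ikclf"
Concatenate remaining + first: "ikclf" + "j" = "ikclfj"

ikclfj


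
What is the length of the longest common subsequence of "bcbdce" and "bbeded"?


LCS of "bcbdce" and "bbeded"
DP table:
           b    b    e    d    e    d
      0    0    0    0    0    0    0
  b   0    1    1    1    1    1    1
  c   0    1    1    1    1    1    1
  b   0    1    2    2    2    2    2
  d   0    1    2    2    3    3    3
  c   0    1    2    2    3    3    3
  e   0    1    2    3    3    4    4
LCS length = dp[6][6] = 4

4


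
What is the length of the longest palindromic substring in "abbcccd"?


Input: "abbcccd"
Checking substrings for palindromes:
  [3:6] "ccc" (len 3) => palindrome
  [1:3] "bb" (len 2) => palindrome
  [3:5] "cc" (len 2) => palindrome
  [4:6] "cc" (len 2) => palindrome
Longest palindromic substring: "ccc" with length 3

3


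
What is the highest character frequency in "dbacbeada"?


Input: dbacbeada
Character counts:
  'a': 3
  'b': 2
  'c': 1
  'd': 2
  'e': 1
Maximum frequency: 3

3


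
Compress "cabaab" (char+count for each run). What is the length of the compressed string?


Input: cabaab
Runs:
  'c' x 1 => "c1"
  'a' x 1 => "a1"
  'b' x 1 => "b1"
  'a' x 2 => "a2"
  'b' x 1 => "b1"
Compressed: "c1a1b1a2b1"
Compressed length: 10

10


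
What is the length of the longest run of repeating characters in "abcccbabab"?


Input: "abcccbabab"
Scanning for longest run:
  Position 1 ('b'): new char, reset run to 1
  Position 2 ('c'): new char, reset run to 1
  Position 3 ('c'): continues run of 'c', length=2
  Position 4 ('c'): continues run of 'c', length=3
  Position 5 ('b'): new char, reset run to 1
  Position 6 ('a'): new char, reset run to 1
  Position 7 ('b'): new char, reset run to 1
  Position 8 ('a'): new char, reset run to 1
  Position 9 ('b'): new char, reset run to 1
Longest run: 'c' with length 3

3


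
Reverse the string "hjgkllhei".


Input: hjgkllhei
Reading characters right to left:
  Position 8: 'i'
  Position 7: 'e'
  Position 6: 'h'
  Position 5: 'l'
  Position 4: 'l'
  Position 3: 'k'
  Position 2: 'g'
  Position 1: 'j'
  Position 0: 'h'
Reversed: iehllkgjh

iehllkgjh


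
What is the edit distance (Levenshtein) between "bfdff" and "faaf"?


Computing edit distance: "bfdff" -> "faaf"
DP table:
           f    a    a    f
      0    1    2    3    4
  b   1    1    2    3    4
  f   2    1    2    3    3
  d   3    2    2    3    4
  f   4    3    3    3    3
  f   5    4    4    4    3
Edit distance = dp[5][4] = 3

3


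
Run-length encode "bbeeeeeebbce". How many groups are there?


Input: bbeeeeeebbce
Scanning for consecutive runs:
  Group 1: 'b' x 2 (positions 0-1)
  Group 2: 'e' x 6 (positions 2-7)
  Group 3: 'b' x 2 (positions 8-9)
  Group 4: 'c' x 1 (positions 10-10)
  Group 5: 'e' x 1 (positions 11-11)
Total groups: 5

5


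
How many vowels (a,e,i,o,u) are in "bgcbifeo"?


Input: bgcbifeo
Checking each character:
  'b' at position 0: consonant
  'g' at position 1: consonant
  'c' at position 2: consonant
  'b' at position 3: consonant
  'i' at position 4: vowel (running total: 1)
  'f' at position 5: consonant
  'e' at position 6: vowel (running total: 2)
  'o' at position 7: vowel (running total: 3)
Total vowels: 3

3


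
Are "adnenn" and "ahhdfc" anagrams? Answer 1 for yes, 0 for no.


Strings: "adnenn", "ahhdfc"
Sorted first:  adennn
Sorted second: acdfhh
Differ at position 1: 'd' vs 'c' => not anagrams

0


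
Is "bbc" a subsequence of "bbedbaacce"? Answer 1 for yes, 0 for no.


Check if "bbc" is a subsequence of "bbedbaacce"
Greedy scan:
  Position 0 ('b'): matches sub[0] = 'b'
  Position 1 ('b'): matches sub[1] = 'b'
  Position 2 ('e'): no match needed
  Position 3 ('d'): no match needed
  Position 4 ('b'): no match needed
  Position 5 ('a'): no match needed
  Position 6 ('a'): no match needed
  Position 7 ('c'): matches sub[2] = 'c'
  Position 8 ('c'): no match needed
  Position 9 ('e'): no match needed
All 3 characters matched => is a subsequence

1


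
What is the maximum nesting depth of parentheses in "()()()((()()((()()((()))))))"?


Input: "()()()((()()((()()((()))))))"
Tracking depth:
  Position 0 '(': depth becomes 1
  Position 1 ')': depth becomes 0
  Position 2 '(': depth becomes 1
  Position 3 ')': depth becomes 0
  Position 4 '(': depth becomes 1
  Position 5 ')': depth becomes 0
  Position 6 '(': depth becomes 1
  Position 7 '(': depth becomes 2
  Position 8 '(': depth becomes 3
  Position 9 ')': depth becomes 2
  Position 10 '(': depth becomes 3
  Position 11 ')': depth becomes 2
  Position 12 '(': depth becomes 3
  Position 13 '(': depth becomes 4
  Position 14 '(': depth becomes 5
  Position 15 ')': depth becomes 4
  Position 16 '(': depth becomes 5
  Position 17 ')': depth becomes 4
  Position 18 '(': depth becomes 5
  Position 19 '(': depth becomes 6
  Position 20 '(': depth becomes 7
  Position 21 ')': depth becomes 6
  Position 22 ')': depth becomes 5
  Position 23 ')': depth becomes 4
  Position 24 ')': depth becomes 3
  Position 25 ')': depth becomes 2
  Position 26 ')': depth becomes 1
  Position 27 ')': depth becomes 0
Maximum depth reached: 7

7


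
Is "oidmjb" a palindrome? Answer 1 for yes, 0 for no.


Input: oidmjb
Reversed: bjmdio
  Compare pos 0 ('o') with pos 5 ('b'): MISMATCH
  Compare pos 1 ('i') with pos 4 ('j'): MISMATCH
  Compare pos 2 ('d') with pos 3 ('m'): MISMATCH
Result: not a palindrome

0


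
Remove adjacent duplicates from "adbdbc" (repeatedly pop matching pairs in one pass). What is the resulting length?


Input: adbdbc
Stack-based adjacent duplicate removal:
  Read 'a': push. Stack: a
  Read 'd': push. Stack: ad
  Read 'b': push. Stack: adb
  Read 'd': push. Stack: adbd
  Read 'b': push. Stack: adbdb
  Read 'c': push. Stack: adbdbc
Final stack: "adbdbc" (length 6)

6


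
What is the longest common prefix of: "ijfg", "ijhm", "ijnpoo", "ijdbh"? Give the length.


Words: ijfg, ijhm, ijnpoo, ijdbh
  Position 0: all 'i' => match
  Position 1: all 'j' => match
  Position 2: ('f', 'h', 'n', 'd') => mismatch, stop
LCP = "ij" (length 2)

2


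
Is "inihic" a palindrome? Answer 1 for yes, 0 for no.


Input: inihic
Reversed: cihini
  Compare pos 0 ('i') with pos 5 ('c'): MISMATCH
  Compare pos 1 ('n') with pos 4 ('i'): MISMATCH
  Compare pos 2 ('i') with pos 3 ('h'): MISMATCH
Result: not a palindrome

0


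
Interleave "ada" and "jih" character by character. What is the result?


Interleaving "ada" and "jih":
  Position 0: 'a' from first, 'j' from second => "aj"
  Position 1: 'd' from first, 'i' from second => "di"
  Position 2: 'a' from first, 'h' from second => "ah"
Result: ajdiah

ajdiah


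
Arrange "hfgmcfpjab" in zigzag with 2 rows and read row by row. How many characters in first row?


Zigzag "hfgmcfpjab" into 2 rows:
Placing characters:
  'h' => row 0
  'f' => row 1
  'g' => row 0
  'm' => row 1
  'c' => row 0
  'f' => row 1
  'p' => row 0
  'j' => row 1
  'a' => row 0
  'b' => row 1
Rows:
  Row 0: "hgcpa"
  Row 1: "fmfjb"
First row length: 5

5


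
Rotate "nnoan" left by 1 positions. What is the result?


Input: "nnoan", rotate left by 1
First 1 characters: "n"
Remaining characters: "noan"
Concatenate remaining + first: "noan" + "n" = "noann"

noann


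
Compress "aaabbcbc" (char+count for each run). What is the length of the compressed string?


Input: aaabbcbc
Runs:
  'a' x 3 => "a3"
  'b' x 2 => "b2"
  'c' x 1 => "c1"
  'b' x 1 => "b1"
  'c' x 1 => "c1"
Compressed: "a3b2c1b1c1"
Compressed length: 10

10


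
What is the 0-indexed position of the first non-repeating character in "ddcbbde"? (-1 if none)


Input: ddcbbde
Character frequencies:
  'b': 2
  'c': 1
  'd': 3
  'e': 1
Scanning left to right for freq == 1:
  Position 0 ('d'): freq=3, skip
  Position 1 ('d'): freq=3, skip
  Position 2 ('c'): unique! => answer = 2

2


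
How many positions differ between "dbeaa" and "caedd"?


Comparing "dbeaa" and "caedd" position by position:
  Position 0: 'd' vs 'c' => DIFFER
  Position 1: 'b' vs 'a' => DIFFER
  Position 2: 'e' vs 'e' => same
  Position 3: 'a' vs 'd' => DIFFER
  Position 4: 'a' vs 'd' => DIFFER
Positions that differ: 4

4


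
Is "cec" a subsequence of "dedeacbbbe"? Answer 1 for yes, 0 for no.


Check if "cec" is a subsequence of "dedeacbbbe"
Greedy scan:
  Position 0 ('d'): no match needed
  Position 1 ('e'): no match needed
  Position 2 ('d'): no match needed
  Position 3 ('e'): no match needed
  Position 4 ('a'): no match needed
  Position 5 ('c'): matches sub[0] = 'c'
  Position 6 ('b'): no match needed
  Position 7 ('b'): no match needed
  Position 8 ('b'): no match needed
  Position 9 ('e'): matches sub[1] = 'e'
Only matched 2/3 characters => not a subsequence

0


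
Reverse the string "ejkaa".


Input: ejkaa
Reading characters right to left:
  Position 4: 'a'
  Position 3: 'a'
  Position 2: 'k'
  Position 1: 'j'
  Position 0: 'e'
Reversed: aakje

aakje


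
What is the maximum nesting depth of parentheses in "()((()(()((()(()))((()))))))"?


Input: "()((()(()((()(()))((()))))))"
Tracking depth:
  Position 0 '(': depth becomes 1
  Position 1 ')': depth becomes 0
  Position 2 '(': depth becomes 1
  Position 3 '(': depth becomes 2
  Position 4 '(': depth becomes 3
  Position 5 ')': depth becomes 2
  Position 6 '(': depth becomes 3
  Position 7 '(': depth becomes 4
  Position 8 ')': depth becomes 3
  Position 9 '(': depth becomes 4
  Position 10 '(': depth becomes 5
  Position 11 '(': depth becomes 6
  Position 12 ')': depth becomes 5
  Position 13 '(': depth becomes 6
  Position 14 '(': depth becomes 7
  Position 15 ')': depth becomes 6
  Position 16 ')': depth becomes 5
  Position 17 ')': depth becomes 4
  Position 18 '(': depth becomes 5
  Position 19 '(': depth becomes 6
  Position 20 '(': depth becomes 7
  Position 21 ')': depth becomes 6
  Position 22 ')': depth becomes 5
  Position 23 ')': depth becomes 4
  Position 24 ')': depth becomes 3
  Position 25 ')': depth becomes 2
  Position 26 ')': depth becomes 1
  Position 27 ')': depth becomes 0
Maximum depth reached: 7

7


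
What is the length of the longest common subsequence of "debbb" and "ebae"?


LCS of "debbb" and "ebae"
DP table:
           e    b    a    e
      0    0    0    0    0
  d   0    0    0    0    0
  e   0    1    1    1    1
  b   0    1    2    2    2
  b   0    1    2    2    2
  b   0    1    2    2    2
LCS length = dp[5][4] = 2

2


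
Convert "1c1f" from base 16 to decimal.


Input: "1c1f" in base 16
Positional expansion:
  Digit '1' (value 1) x 16^3 = 4096
  Digit 'c' (value 12) x 16^2 = 3072
  Digit '1' (value 1) x 16^1 = 16
  Digit 'f' (value 15) x 16^0 = 15
Sum = 7199

7199


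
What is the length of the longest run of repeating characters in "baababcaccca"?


Input: "baababcaccca"
Scanning for longest run:
  Position 1 ('a'): new char, reset run to 1
  Position 2 ('a'): continues run of 'a', length=2
  Position 3 ('b'): new char, reset run to 1
  Position 4 ('a'): new char, reset run to 1
  Position 5 ('b'): new char, reset run to 1
  Position 6 ('c'): new char, reset run to 1
  Position 7 ('a'): new char, reset run to 1
  Position 8 ('c'): new char, reset run to 1
  Position 9 ('c'): continues run of 'c', length=2
  Position 10 ('c'): continues run of 'c', length=3
  Position 11 ('a'): new char, reset run to 1
Longest run: 'c' with length 3

3


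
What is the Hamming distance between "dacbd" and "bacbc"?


Comparing "dacbd" and "bacbc" position by position:
  Position 0: 'd' vs 'b' => differ
  Position 1: 'a' vs 'a' => same
  Position 2: 'c' vs 'c' => same
  Position 3: 'b' vs 'b' => same
  Position 4: 'd' vs 'c' => differ
Total differences (Hamming distance): 2

2


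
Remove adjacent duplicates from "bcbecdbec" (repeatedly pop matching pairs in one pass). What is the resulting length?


Input: bcbecdbec
Stack-based adjacent duplicate removal:
  Read 'b': push. Stack: b
  Read 'c': push. Stack: bc
  Read 'b': push. Stack: bcb
  Read 'e': push. Stack: bcbe
  Read 'c': push. Stack: bcbec
  Read 'd': push. Stack: bcbecd
  Read 'b': push. Stack: bcbecdb
  Read 'e': push. Stack: bcbecdbe
  Read 'c': push. Stack: bcbecdbec
Final stack: "bcbecdbec" (length 9)

9


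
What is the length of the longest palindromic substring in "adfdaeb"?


Input: "adfdaeb"
Checking substrings for palindromes:
  [0:5] "adfda" (len 5) => palindrome
  [1:4] "dfd" (len 3) => palindrome
Longest palindromic substring: "adfda" with length 5

5


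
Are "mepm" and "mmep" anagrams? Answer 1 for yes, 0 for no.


Strings: "mepm", "mmep"
Sorted first:  emmp
Sorted second: emmp
Sorted forms match => anagrams

1


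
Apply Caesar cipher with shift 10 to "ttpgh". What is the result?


Caesar cipher: shift "ttpgh" by 10
  't' (pos 19) + 10 = pos 3 = 'd'
  't' (pos 19) + 10 = pos 3 = 'd'
  'p' (pos 15) + 10 = pos 25 = 'z'
  'g' (pos 6) + 10 = pos 16 = 'q'
  'h' (pos 7) + 10 = pos 17 = 'r'
Result: ddzqr

ddzqr


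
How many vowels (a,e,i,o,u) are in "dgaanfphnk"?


Input: dgaanfphnk
Checking each character:
  'd' at position 0: consonant
  'g' at position 1: consonant
  'a' at position 2: vowel (running total: 1)
  'a' at position 3: vowel (running total: 2)
  'n' at position 4: consonant
  'f' at position 5: consonant
  'p' at position 6: consonant
  'h' at position 7: consonant
  'n' at position 8: consonant
  'k' at position 9: consonant
Total vowels: 2

2


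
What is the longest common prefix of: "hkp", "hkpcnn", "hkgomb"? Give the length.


Words: hkp, hkpcnn, hkgomb
  Position 0: all 'h' => match
  Position 1: all 'k' => match
  Position 2: ('p', 'p', 'g') => mismatch, stop
LCP = "hk" (length 2)

2


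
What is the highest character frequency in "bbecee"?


Input: bbecee
Character counts:
  'b': 2
  'c': 1
  'e': 3
Maximum frequency: 3

3


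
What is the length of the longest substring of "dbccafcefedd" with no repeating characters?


Input: "dbccafcefedd"
Sliding window (track last position of each char):
  Position 0 ('d'): window [0,0] length 1 -- new best
  Position 1 ('b'): window [0,1] length 2 -- new best
  Position 2 ('c'): window [0,2] length 3 -- new best
  Position 3 ('c'): repeat (last at 2), move window start to 3
  Position 3 ('c'): window [3,3] length 1
  Position 4 ('a'): window [3,4] length 2
  Position 5 ('f'): window [3,5] length 3
  Position 6 ('c'): repeat (last at 3), move window start to 4
  Position 6 ('c'): window [4,6] length 3
  Position 7 ('e'): window [4,7] length 4 -- new best
  Position 8 ('f'): repeat (last at 5), move window start to 6
  Position 8 ('f'): window [6,8] length 3
  Position 9 ('e'): repeat (last at 7), move window start to 8
  Position 9 ('e'): window [8,9] length 2
  Position 10 ('d'): window [8,10] length 3
  Position 11 ('d'): repeat (last at 10), move window start to 11
  Position 11 ('d'): window [11,11] length 1
Longest substring with no repeats: "afce" with length 4

4


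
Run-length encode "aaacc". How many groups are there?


Input: aaacc
Scanning for consecutive runs:
  Group 1: 'a' x 3 (positions 0-2)
  Group 2: 'c' x 2 (positions 3-4)
Total groups: 2

2


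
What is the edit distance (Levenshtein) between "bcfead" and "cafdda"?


Computing edit distance: "bcfead" -> "cafdda"
DP table:
           c    a    f    d    d    a
      0    1    2    3    4    5    6
  b   1    1    2    3    4    5    6
  c   2    1    2    3    4    5    6
  f   3    2    2    2    3    4    5
  e   4    3    3    3    3    4    5
  a   5    4    3    4    4    4    4
  d   6    5    4    4    4    4    5
Edit distance = dp[6][6] = 5

5


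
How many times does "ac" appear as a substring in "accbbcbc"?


Searching for "ac" in "accbbcbc"
Scanning each position:
  Position 0: "ac" => MATCH
  Position 1: "cc" => no
  Position 2: "cb" => no
  Position 3: "bb" => no
  Position 4: "bc" => no
  Position 5: "cb" => no
  Position 6: "bc" => no
Total occurrences: 1

1


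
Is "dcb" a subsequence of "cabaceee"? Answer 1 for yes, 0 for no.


Check if "dcb" is a subsequence of "cabaceee"
Greedy scan:
  Position 0 ('c'): no match needed
  Position 1 ('a'): no match needed
  Position 2 ('b'): no match needed
  Position 3 ('a'): no match needed
  Position 4 ('c'): no match needed
  Position 5 ('e'): no match needed
  Position 6 ('e'): no match needed
  Position 7 ('e'): no match needed
Only matched 0/3 characters => not a subsequence

0


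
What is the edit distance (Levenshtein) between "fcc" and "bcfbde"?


Computing edit distance: "fcc" -> "bcfbde"
DP table:
           b    c    f    b    d    e
      0    1    2    3    4    5    6
  f   1    1    2    2    3    4    5
  c   2    2    1    2    3    4    5
  c   3    3    2    2    3    4    5
Edit distance = dp[3][6] = 5

5


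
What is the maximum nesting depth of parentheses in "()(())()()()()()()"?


Input: "()(())()()()()()()"
Tracking depth:
  Position 0 '(': depth becomes 1
  Position 1 ')': depth becomes 0
  Position 2 '(': depth becomes 1
  Position 3 '(': depth becomes 2
  Position 4 ')': depth becomes 1
  Position 5 ')': depth becomes 0
  Position 6 '(': depth becomes 1
  Position 7 ')': depth becomes 0
  Position 8 '(': depth becomes 1
  Position 9 ')': depth becomes 0
  Position 10 '(': depth becomes 1
  Position 11 ')': depth becomes 0
  Position 12 '(': depth becomes 1
  Position 13 ')': depth becomes 0
  Position 14 '(': depth becomes 1
  Position 15 ')': depth becomes 0
  Position 16 '(': depth becomes 1
  Position 17 ')': depth becomes 0
Maximum depth reached: 2

2


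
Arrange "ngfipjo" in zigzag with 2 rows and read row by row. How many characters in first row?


Zigzag "ngfipjo" into 2 rows:
Placing characters:
  'n' => row 0
  'g' => row 1
  'f' => row 0
  'i' => row 1
  'p' => row 0
  'j' => row 1
  'o' => row 0
Rows:
  Row 0: "nfpo"
  Row 1: "gij"
First row length: 4

4


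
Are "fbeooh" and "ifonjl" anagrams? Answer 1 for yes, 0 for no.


Strings: "fbeooh", "ifonjl"
Sorted first:  befhoo
Sorted second: fijlno
Differ at position 0: 'b' vs 'f' => not anagrams

0


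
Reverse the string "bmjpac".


Input: bmjpac
Reading characters right to left:
  Position 5: 'c'
  Position 4: 'a'
  Position 3: 'p'
  Position 2: 'j'
  Position 1: 'm'
  Position 0: 'b'
Reversed: capjmb

capjmb


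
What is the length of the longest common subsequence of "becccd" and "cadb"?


LCS of "becccd" and "cadb"
DP table:
           c    a    d    b
      0    0    0    0    0
  b   0    0    0    0    1
  e   0    0    0    0    1
  c   0    1    1    1    1
  c   0    1    1    1    1
  c   0    1    1    1    1
  d   0    1    1    2    2
LCS length = dp[6][4] = 2

2


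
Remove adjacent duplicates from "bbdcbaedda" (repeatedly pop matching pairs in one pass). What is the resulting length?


Input: bbdcbaedda
Stack-based adjacent duplicate removal:
  Read 'b': push. Stack: b
  Read 'b': matches stack top 'b' => pop. Stack: (empty)
  Read 'd': push. Stack: d
  Read 'c': push. Stack: dc
  Read 'b': push. Stack: dcb
  Read 'a': push. Stack: dcba
  Read 'e': push. Stack: dcbae
  Read 'd': push. Stack: dcbaed
  Read 'd': matches stack top 'd' => pop. Stack: dcbae
  Read 'a': push. Stack: dcbaea
Final stack: "dcbaea" (length 6)

6


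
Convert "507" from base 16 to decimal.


Input: "507" in base 16
Positional expansion:
  Digit '5' (value 5) x 16^2 = 1280
  Digit '0' (value 0) x 16^1 = 0
  Digit '7' (value 7) x 16^0 = 7
Sum = 1287

1287


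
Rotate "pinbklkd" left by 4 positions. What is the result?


Input: "pinbklkd", rotate left by 4
First 4 characters: "pinb"
Remaining characters: "klkd"
Concatenate remaining + first: "klkd" + "pinb" = "klkdpinb"

klkdpinb
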